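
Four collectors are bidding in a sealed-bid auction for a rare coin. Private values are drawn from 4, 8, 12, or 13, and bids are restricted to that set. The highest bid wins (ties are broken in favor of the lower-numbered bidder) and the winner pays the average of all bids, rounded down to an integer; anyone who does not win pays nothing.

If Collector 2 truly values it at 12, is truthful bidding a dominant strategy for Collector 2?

No

Consider the case where Collector 1 bids 4, Collector 3 bids 4 and Collector 4 bids 4.
Truthful bid 12: wins, pays 6, utility 12 - 6 = 6.
Bid 8 instead: wins, pays 5, utility 12 - 5 = 7.
Since 7 > 6, bidding 8 is strictly better here, so truthful bidding is not dominant.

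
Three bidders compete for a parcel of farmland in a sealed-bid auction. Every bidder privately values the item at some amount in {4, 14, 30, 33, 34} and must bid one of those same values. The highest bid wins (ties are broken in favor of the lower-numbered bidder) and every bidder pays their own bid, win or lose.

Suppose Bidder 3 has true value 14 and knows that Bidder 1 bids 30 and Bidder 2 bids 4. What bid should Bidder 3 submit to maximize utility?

4

Bid 4: loses but pays 4, utility -4.
Bid 14: loses but pays 14, utility -14.
Bid 30: loses but pays 30, utility -30.
Bid 33: wins, pays 33, utility 14 - 33 = -19.
Bid 34: wins, pays 34, utility 14 - 34 = -20.
The best choice is 4 with utility -4.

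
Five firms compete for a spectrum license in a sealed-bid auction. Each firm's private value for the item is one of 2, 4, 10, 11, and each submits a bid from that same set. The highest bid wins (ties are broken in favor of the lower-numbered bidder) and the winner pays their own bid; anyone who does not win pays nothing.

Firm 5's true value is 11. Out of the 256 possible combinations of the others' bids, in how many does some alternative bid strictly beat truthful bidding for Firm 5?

Others bid (2, 2, 2, 2): truth gives 0; bid 4 gives 7 > 0. Violating.
Others bid (2, 2, 2, 4): truth gives 0; bid 10 gives 1 > 0. Violating.
Others bid (2, 2, 4, 2): truth gives 0; bid 10 gives 1 > 0. Violating.
Others bid (2, 2, 4, 4): truth gives 0; bid 10 gives 1 > 0. Violating.
Others bid (2, 2, 2, 10): truth gives 0; no alternative beats it.
Others bid (2, 2, 2, 11): truth gives 0; no alternative beats it.
(Checking all 256 profiles: 16 have a profitable deviation, 240 do not.)

16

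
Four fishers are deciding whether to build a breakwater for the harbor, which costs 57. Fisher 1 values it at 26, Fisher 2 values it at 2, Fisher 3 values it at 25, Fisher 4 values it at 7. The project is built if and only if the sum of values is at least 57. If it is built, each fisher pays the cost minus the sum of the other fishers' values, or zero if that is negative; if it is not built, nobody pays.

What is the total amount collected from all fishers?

Total value 60 ≥ cost 57, so it is built.
Fisher 1: others sum to 34; max(0, 57 - 34) = 23.
Fisher 2: others sum to 58; max(0, 57 - 58) = 0.
Fisher 3: others sum to 35; max(0, 57 - 35) = 22.
Fisher 4: others sum to 53; max(0, 57 - 53) = 4.
Total collected = 23 + 0 + 22 + 4 = 49.

49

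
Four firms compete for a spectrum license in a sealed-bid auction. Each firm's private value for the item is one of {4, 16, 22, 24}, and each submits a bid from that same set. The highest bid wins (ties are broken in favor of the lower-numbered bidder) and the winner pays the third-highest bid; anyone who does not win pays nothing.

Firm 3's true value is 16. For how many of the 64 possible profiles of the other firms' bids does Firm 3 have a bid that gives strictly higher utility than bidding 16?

Others bid (4, 4, 22): truth gives 0; bid 22 gives 12 > 0. Violating.
Others bid (4, 4, 24): truth gives 0; bid 24 gives 12 > 0. Violating.
Others bid (4, 16, 4): truth gives 0; bid 22 gives 12 > 0. Violating.
Others bid (4, 22, 4): truth gives 0; bid 24 gives 12 > 0. Violating.
Others bid (4, 4, 4): truth gives 12; no alternative beats it.
Others bid (4, 4, 16): truth gives 12; no alternative beats it.
(Checking all 64 profiles: 6 have a profitable deviation, 58 do not.)

6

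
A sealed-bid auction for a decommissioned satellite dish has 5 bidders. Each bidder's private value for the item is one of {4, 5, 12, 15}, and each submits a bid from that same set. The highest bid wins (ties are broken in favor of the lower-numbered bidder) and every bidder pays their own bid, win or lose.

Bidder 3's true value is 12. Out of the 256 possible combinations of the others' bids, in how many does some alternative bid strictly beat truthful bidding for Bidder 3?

224

Others bid (4, 4, 4, 4): truth gives 0; bid 5 gives 7 > 0. Violating.
Others bid (4, 4, 4, 5): truth gives 0; bid 5 gives 7 > 0. Violating.
Others bid (4, 4, 4, 15): truth gives -12; bid 15 gives -3 > -12. Violating.
Others bid (4, 4, 5, 4): truth gives 0; bid 5 gives 7 > 0. Violating.
Others bid (4, 4, 4, 12): truth gives 0; no alternative beats it.
Others bid (4, 4, 5, 12): truth gives 0; no alternative beats it.
(Checking all 256 profiles: 224 have a profitable deviation, 32 do not.)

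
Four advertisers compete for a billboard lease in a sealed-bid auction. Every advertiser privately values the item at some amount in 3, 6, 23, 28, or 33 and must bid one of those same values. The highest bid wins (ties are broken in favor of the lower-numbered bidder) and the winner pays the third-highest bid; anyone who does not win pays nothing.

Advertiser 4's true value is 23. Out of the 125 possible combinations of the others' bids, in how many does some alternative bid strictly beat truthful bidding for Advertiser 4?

24

Others bid (3, 3, 23): truth gives 0; bid 28 gives 20 > 0. Violating.
Others bid (3, 3, 28): truth gives 0; bid 33 gives 20 > 0. Violating.
Others bid (3, 6, 23): truth gives 0; bid 28 gives 17 > 0. Violating.
Others bid (3, 6, 28): truth gives 0; bid 33 gives 17 > 0. Violating.
Others bid (3, 3, 3): truth gives 20; no alternative beats it.
Others bid (3, 3, 6): truth gives 20; no alternative beats it.
(Checking all 125 profiles: 24 have a profitable deviation, 101 do not.)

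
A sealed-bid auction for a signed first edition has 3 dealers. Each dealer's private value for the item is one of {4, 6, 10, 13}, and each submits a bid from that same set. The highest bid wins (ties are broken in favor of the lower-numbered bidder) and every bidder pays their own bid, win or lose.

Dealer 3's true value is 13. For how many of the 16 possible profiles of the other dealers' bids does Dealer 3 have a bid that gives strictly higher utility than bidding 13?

Others bid (4, 4): truth gives 0; bid 6 gives 7 > 0. Violating.
Others bid (4, 6): truth gives 0; bid 10 gives 3 > 0. Violating.
Others bid (4, 13): truth gives -13; bid 4 gives -4 > -13. Violating.
Others bid (6, 4): truth gives 0; bid 10 gives 3 > 0. Violating.
Others bid (4, 10): truth gives 0; no alternative beats it.
Others bid (6, 10): truth gives 0; no alternative beats it.
(Checking all 16 profiles: 11 have a profitable deviation, 5 do not.)

11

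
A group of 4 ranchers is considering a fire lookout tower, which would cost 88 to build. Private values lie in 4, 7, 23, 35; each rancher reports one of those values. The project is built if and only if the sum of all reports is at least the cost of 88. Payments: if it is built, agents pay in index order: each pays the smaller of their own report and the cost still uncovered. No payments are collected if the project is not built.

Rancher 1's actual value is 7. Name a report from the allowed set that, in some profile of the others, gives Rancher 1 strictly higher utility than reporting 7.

Suppose Rancher 2 reports 23, Rancher 3 reports 35 and Rancher 4 reports 35.
Report 7: project built, pays 7, utility 7 - 7 = 0.
Report 4: project built, pays 4, utility 7 - 4 = 3.
So reporting 4 beats truth here (3 > 0).

4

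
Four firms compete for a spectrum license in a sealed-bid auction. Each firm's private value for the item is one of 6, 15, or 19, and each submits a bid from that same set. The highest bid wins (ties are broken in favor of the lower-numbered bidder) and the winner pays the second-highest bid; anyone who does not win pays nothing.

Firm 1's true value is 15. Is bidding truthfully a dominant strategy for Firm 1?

Yes

Check each profile of the others' bids and compare truth against every alternative bid.
Others bid (6, 6, 6): truth gives 9, best alternative gives 9.
Others bid (6, 6, 15): truth gives 0, best alternative gives 0.
Others bid (6, 6, 19): truth gives 0, best alternative gives 0.
Others bid (6, 15, 6): truth gives 0, best alternative gives 0.
Others bid (6, 15, 15): truth gives 0, best alternative gives 0.
Others bid (6, 15, 19): truth gives 0, best alternative gives 0.
(Remaining 21 profiles checked similarly; truth is weakly best in each.)
In every case the truthful bid is at least as good as any alternative, so it is a dominant strategy.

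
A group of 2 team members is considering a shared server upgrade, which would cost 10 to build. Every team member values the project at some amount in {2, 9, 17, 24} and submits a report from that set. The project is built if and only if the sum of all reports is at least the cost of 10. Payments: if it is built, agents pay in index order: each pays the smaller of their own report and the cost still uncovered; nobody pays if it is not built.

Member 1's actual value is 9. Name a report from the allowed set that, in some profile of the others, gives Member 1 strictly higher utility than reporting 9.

2

Suppose Member 2 reports 9.
Report 9: project built, pays 9, utility 9 - 9 = 0.
Report 2: project built, pays 2, utility 9 - 2 = 7.
So reporting 2 beats truth here (7 > 0).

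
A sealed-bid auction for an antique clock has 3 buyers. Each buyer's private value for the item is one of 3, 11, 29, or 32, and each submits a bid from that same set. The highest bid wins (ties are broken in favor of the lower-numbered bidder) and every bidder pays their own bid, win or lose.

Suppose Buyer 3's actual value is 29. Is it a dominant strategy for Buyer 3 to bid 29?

Consider the case where Buyer 1 bids 3 and Buyer 2 bids 3.
Truthful bid 29: wins, pays 29, utility 29 - 29 = 0.
Bid 11 instead: wins, pays 11, utility 29 - 11 = 18.
Since 18 > 0, bidding 11 is strictly better here, so truthful bidding is not dominant.

No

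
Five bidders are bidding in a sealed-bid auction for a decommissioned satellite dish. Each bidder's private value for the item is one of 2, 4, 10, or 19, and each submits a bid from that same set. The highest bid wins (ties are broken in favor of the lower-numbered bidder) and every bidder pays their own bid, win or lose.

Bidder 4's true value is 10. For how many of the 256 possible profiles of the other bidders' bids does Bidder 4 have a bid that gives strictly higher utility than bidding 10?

234

Others bid (2, 2, 2, 2): truth gives 0; bid 4 gives 6 > 0. Violating.
Others bid (2, 2, 2, 4): truth gives 0; bid 4 gives 6 > 0. Violating.
Others bid (2, 2, 2, 19): truth gives -10; bid 2 gives -2 > -10. Violating.
Others bid (2, 2, 4, 19): truth gives -10; bid 2 gives -2 > -10. Violating.
Others bid (2, 2, 2, 10): truth gives 0; no alternative beats it.
Others bid (2, 2, 4, 2): truth gives 0; no alternative beats it.
(Checking all 256 profiles: 234 have a profitable deviation, 22 do not.)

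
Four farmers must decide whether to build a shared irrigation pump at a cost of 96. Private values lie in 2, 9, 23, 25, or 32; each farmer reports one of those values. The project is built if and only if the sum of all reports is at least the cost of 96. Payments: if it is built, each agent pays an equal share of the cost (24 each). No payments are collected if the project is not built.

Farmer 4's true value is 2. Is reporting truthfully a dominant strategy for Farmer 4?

Check each profile of the others' reports and compare truth against every alternative report.
Others report (23, 32, 32): truth gives 0, best alternative gives -22.
Others report (25, 32, 32): truth gives 0, best alternative gives -22.
Others report (32, 23, 32): truth gives 0, best alternative gives -22.
Others report (32, 25, 32): truth gives 0, best alternative gives -22.
Others report (32, 32, 23): truth gives 0, best alternative gives -22.
Others report (32, 32, 25): truth gives 0, best alternative gives -22.
(Remaining 119 profiles checked similarly; truth is weakly best in each.)
In every case the truthful report is at least as good as any alternative, so it is a dominant strategy.

Yes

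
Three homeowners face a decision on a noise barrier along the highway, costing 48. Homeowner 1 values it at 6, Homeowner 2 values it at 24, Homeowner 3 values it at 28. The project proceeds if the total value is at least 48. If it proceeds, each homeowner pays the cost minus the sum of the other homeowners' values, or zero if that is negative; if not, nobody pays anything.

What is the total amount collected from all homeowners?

Total value 58 ≥ cost 48, so it is built.
Homeowner 1: others sum to 52; max(0, 48 - 52) = 0.
Homeowner 2: others sum to 34; max(0, 48 - 34) = 14.
Homeowner 3: others sum to 30; max(0, 48 - 30) = 18.
Total collected = 0 + 14 + 18 = 32.

32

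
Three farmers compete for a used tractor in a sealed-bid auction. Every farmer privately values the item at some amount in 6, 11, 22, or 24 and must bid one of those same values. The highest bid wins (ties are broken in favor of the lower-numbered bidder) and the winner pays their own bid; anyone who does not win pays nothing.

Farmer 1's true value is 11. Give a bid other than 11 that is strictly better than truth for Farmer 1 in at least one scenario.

Suppose Farmer 2 bids 6 and Farmer 3 bids 6.
Bid 11: wins, pays 11, utility 11 - 11 = 0.
Bid 6: wins, pays 6, utility 11 - 6 = 5.
So bidding 6 beats truth here (5 > 0).

6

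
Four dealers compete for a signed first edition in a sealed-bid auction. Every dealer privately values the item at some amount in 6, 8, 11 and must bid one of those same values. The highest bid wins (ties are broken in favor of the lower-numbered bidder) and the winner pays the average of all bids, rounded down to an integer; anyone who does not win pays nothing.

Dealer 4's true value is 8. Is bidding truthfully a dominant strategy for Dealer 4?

No

Consider the case where Dealer 1 bids 6, Dealer 2 bids 6 and Dealer 3 bids 8.
Truthful bid 8: loses, pays 0, utility 0.
Bid 11 instead: wins, pays 7, utility 8 - 7 = 1.
Since 1 > 0, bidding 11 is strictly better here, so truthful bidding is not dominant.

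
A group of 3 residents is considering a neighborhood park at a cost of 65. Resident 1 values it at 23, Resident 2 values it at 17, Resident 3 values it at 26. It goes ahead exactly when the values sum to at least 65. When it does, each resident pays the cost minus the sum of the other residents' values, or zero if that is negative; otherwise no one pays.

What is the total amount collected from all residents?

Total value 66 ≥ cost 65, so it is built.
Resident 1: others sum to 43; max(0, 65 - 43) = 22.
Resident 2: others sum to 49; max(0, 65 - 49) = 16.
Resident 3: others sum to 40; max(0, 65 - 40) = 25.
Total collected = 22 + 16 + 25 = 63.

63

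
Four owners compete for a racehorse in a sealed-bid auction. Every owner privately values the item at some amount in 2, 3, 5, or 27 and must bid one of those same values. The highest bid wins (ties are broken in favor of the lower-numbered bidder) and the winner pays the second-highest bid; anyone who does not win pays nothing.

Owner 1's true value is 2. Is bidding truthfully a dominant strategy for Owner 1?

Check each profile of the others' bids and compare truth against every alternative bid.
Others bid (2, 2, 3): truth gives 0, best alternative gives -1.
Others bid (2, 3, 2): truth gives 0, best alternative gives -1.
Others bid (2, 3, 3): truth gives 0, best alternative gives -1.
Others bid (3, 2, 2): truth gives 0, best alternative gives -1.
Others bid (3, 2, 3): truth gives 0, best alternative gives -1.
Others bid (3, 3, 2): truth gives 0, best alternative gives -1.
(Remaining 58 profiles checked similarly; truth is weakly best in each.)
In every case the truthful bid is at least as good as any alternative, so it is a dominant strategy.

Yes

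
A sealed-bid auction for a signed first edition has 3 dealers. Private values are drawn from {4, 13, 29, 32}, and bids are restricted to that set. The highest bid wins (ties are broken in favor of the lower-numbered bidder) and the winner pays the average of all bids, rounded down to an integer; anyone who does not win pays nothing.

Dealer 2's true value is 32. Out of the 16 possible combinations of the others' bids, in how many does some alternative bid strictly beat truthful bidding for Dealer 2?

6

Others bid (4, 4): truth gives 19; bid 13 gives 25 > 19. Violating.
Others bid (4, 13): truth gives 16; bid 13 gives 22 > 16. Violating.
Others bid (4, 29): truth gives 11; bid 29 gives 12 > 11. Violating.
Others bid (13, 4): truth gives 16; bid 29 gives 17 > 16. Violating.
Others bid (4, 32): truth gives 10; no alternative beats it.
Others bid (13, 32): truth gives 7; no alternative beats it.
(Checking all 16 profiles: 6 have a profitable deviation, 10 do not.)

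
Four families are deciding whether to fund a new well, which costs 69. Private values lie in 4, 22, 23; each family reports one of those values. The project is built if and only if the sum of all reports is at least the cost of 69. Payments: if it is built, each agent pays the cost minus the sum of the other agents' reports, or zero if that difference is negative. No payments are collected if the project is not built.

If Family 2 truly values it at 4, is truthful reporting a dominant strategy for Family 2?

Yes

Check each profile of the others' reports and compare truth against every alternative report.
Others report (4, 22, 22): truth gives 0, best alternative gives -17.
Others report (22, 4, 22): truth gives 0, best alternative gives -17.
Others report (22, 22, 4): truth gives 0, best alternative gives -17.
Others report (4, 22, 23): truth gives 0, best alternative gives -16.
Others report (4, 23, 22): truth gives 0, best alternative gives -16.
Others report (22, 4, 23): truth gives 0, best alternative gives -16.
(Remaining 21 profiles checked similarly; truth is weakly best in each.)
In every case the truthful report is at least as good as any alternative, so it is a dominant strategy.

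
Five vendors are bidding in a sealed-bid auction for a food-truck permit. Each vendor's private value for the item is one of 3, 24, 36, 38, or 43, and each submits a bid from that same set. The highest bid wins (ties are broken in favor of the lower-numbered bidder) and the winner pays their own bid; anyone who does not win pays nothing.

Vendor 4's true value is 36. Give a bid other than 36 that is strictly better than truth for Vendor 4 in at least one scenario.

24

Suppose Vendor 1 bids 3, Vendor 2 bids 3, Vendor 3 bids 3 and Vendor 5 bids 3.
Bid 36: wins, pays 36, utility 36 - 36 = 0.
Bid 24: wins, pays 24, utility 36 - 24 = 12.
So bidding 24 beats truth here (12 > 0).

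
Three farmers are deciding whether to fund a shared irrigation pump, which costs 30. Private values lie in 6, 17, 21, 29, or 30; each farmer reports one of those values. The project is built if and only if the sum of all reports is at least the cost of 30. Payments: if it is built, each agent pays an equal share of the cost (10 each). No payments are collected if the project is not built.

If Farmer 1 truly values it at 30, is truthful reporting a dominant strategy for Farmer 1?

Check each profile of the others' reports and compare truth against every alternative report.
Others report (6, 6): truth gives 20, best alternative gives 20.
Others report (6, 17): truth gives 20, best alternative gives 20.
Others report (6, 21): truth gives 20, best alternative gives 20.
Others report (6, 29): truth gives 20, best alternative gives 20.
Others report (6, 30): truth gives 20, best alternative gives 20.
Others report (17, 6): truth gives 20, best alternative gives 20.
(Remaining 19 profiles checked similarly; truth is weakly best in each.)
In every case the truthful report is at least as good as any alternative, so it is a dominant strategy.

Yes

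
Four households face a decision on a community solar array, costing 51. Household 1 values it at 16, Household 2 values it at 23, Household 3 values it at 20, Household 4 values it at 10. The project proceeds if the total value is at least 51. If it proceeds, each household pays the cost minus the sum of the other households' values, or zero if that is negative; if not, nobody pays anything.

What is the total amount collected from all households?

7

Total value 69 ≥ cost 51, so it is built.
Household 1: others sum to 53; max(0, 51 - 53) = 0.
Household 2: others sum to 46; max(0, 51 - 46) = 5.
Household 3: others sum to 49; max(0, 51 - 49) = 2.
Household 4: others sum to 59; max(0, 51 - 59) = 0.
Total collected = 0 + 5 + 2 + 0 = 7.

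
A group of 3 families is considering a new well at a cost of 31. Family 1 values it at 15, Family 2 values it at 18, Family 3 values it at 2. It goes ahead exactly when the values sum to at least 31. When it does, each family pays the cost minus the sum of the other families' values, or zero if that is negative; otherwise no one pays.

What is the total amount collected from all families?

25

Total value 35 ≥ cost 31, so it is built.
Family 1: others sum to 20; max(0, 31 - 20) = 11.
Family 2: others sum to 17; max(0, 31 - 17) = 14.
Family 3: others sum to 33; max(0, 31 - 33) = 0.
Total collected = 11 + 14 + 0 = 25.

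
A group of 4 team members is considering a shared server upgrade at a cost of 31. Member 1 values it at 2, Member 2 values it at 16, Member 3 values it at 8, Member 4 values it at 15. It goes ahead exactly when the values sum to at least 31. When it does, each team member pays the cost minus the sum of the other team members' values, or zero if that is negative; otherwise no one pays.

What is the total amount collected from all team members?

Total value 41 ≥ cost 31, so it is built.
Member 1: others sum to 39; max(0, 31 - 39) = 0.
Member 2: others sum to 25; max(0, 31 - 25) = 6.
Member 3: others sum to 33; max(0, 31 - 33) = 0.
Member 4: others sum to 26; max(0, 31 - 26) = 5.
Total collected = 0 + 6 + 0 + 5 = 11.

11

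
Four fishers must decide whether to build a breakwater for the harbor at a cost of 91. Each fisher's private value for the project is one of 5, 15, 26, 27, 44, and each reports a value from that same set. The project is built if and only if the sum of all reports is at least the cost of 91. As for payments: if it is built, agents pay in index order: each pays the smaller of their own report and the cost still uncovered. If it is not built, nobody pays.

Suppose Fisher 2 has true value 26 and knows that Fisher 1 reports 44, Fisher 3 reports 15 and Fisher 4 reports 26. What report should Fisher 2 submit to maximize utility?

Report 5: project not built, utility 0.
Report 15: project built, pays 15, utility 26 - 15 = 11.
Report 26: project built, pays 26, utility 26 - 26 = 0.
Report 27: project built, pays 27, utility 26 - 27 = -1.
Report 44: project built, pays 44, utility 26 - 44 = -18.
The best choice is 15 with utility 11.

15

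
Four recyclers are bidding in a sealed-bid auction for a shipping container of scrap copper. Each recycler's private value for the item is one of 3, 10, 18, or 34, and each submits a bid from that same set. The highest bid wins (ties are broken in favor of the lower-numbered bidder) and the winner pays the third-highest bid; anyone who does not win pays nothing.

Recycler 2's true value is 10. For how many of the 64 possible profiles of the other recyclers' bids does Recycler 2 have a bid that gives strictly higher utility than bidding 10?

Others bid (3, 3, 18): truth gives 0; bid 18 gives 7 > 0. Violating.
Others bid (3, 3, 34): truth gives 0; bid 34 gives 7 > 0. Violating.
Others bid (3, 18, 3): truth gives 0; bid 18 gives 7 > 0. Violating.
Others bid (3, 34, 3): truth gives 0; bid 34 gives 7 > 0. Violating.
Others bid (3, 3, 3): truth gives 7; no alternative beats it.
Others bid (3, 3, 10): truth gives 7; no alternative beats it.
(Checking all 64 profiles: 6 have a profitable deviation, 58 do not.)

6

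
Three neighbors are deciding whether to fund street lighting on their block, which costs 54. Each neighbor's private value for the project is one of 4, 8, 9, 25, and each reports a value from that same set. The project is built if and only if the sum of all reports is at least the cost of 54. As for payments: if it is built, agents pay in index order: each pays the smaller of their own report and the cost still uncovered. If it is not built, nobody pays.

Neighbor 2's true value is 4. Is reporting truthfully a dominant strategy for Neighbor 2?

Yes

Check each profile of the others' reports and compare truth against every alternative report.
Others report (25, 25): truth gives 0, best alternative gives -4.
Others report (4, 4): truth gives 0, best alternative gives 0.
Others report (4, 8): truth gives 0, best alternative gives 0.
Others report (4, 9): truth gives 0, best alternative gives 0.
Others report (4, 25): truth gives 0, best alternative gives 0.
Others report (8, 4): truth gives 0, best alternative gives 0.
(Remaining 10 profiles checked similarly; truth is weakly best in each.)
In every case the truthful report is at least as good as any alternative, so it is a dominant strategy.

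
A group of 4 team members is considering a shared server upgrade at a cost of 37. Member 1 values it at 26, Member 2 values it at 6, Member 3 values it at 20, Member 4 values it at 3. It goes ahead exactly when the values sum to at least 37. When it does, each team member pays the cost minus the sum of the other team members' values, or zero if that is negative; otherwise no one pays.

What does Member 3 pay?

2

Total value 55 ≥ cost 37, so the project is built.
The other team members' values sum to 35.
Cost minus that sum is 37 - 35 = 2.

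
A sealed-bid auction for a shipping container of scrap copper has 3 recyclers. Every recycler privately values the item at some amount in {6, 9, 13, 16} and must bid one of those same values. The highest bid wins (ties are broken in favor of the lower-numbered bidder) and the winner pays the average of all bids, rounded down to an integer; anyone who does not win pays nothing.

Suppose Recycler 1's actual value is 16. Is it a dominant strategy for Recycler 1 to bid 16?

Consider the case where Recycler 2 bids 6 and Recycler 3 bids 6.
Truthful bid 16: wins, pays 9, utility 16 - 9 = 7.
Bid 6 instead: wins, pays 6, utility 16 - 6 = 10.
Since 10 > 7, bidding 6 is strictly better here, so truthful bidding is not dominant.

No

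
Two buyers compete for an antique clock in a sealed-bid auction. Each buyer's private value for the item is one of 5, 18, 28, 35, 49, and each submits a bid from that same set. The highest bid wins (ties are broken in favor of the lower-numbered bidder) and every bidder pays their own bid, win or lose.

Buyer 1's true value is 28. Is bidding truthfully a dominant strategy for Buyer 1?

No

Consider the case where Buyer 2 bids 5.
Truthful bid 28: wins, pays 28, utility 28 - 28 = 0.
Bid 5 instead: wins, pays 5, utility 28 - 5 = 23.
Since 23 > 0, bidding 5 is strictly better here, so truthful bidding is not dominant.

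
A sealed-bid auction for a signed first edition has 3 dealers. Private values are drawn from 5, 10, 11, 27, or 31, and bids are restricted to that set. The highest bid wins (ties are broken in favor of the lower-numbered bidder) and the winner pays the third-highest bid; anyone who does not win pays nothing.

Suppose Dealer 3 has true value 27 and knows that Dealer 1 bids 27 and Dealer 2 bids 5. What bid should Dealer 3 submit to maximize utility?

Bid 5: loses, pays 0, utility 0.
Bid 10: loses, pays 0, utility 0.
Bid 11: loses, pays 0, utility 0.
Bid 27: loses, pays 0, utility 0.
Bid 31: wins, pays 5, utility 27 - 5 = 22.
The best choice is 31 with utility 22.

31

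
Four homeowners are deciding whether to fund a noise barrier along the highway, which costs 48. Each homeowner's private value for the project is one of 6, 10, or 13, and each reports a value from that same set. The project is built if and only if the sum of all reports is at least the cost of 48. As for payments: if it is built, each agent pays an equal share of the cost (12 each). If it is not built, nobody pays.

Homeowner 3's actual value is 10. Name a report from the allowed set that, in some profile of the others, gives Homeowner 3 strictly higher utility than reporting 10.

6

Suppose Homeowner 1 reports 13, Homeowner 2 reports 13 and Homeowner 4 reports 13.
Report 10: project built, pays 12, utility 10 - 12 = -2.
Report 6: project not built, utility 0.
So reporting 6 beats truth here (0 > -2).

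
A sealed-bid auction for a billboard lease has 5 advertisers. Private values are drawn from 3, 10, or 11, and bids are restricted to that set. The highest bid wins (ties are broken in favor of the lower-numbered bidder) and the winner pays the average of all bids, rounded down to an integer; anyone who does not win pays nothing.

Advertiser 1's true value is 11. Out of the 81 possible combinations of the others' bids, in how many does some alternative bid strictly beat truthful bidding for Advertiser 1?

Others bid (3, 3, 3, 3): truth gives 7; bid 3 gives 8 > 7. Violating.
Others bid (3, 3, 3, 10): truth gives 5; bid 10 gives 6 > 5. Violating.
Others bid (3, 3, 10, 3): truth gives 5; bid 10 gives 6 > 5. Violating.
Others bid (3, 10, 3, 3): truth gives 5; bid 10 gives 6 > 5. Violating.
Others bid (3, 3, 3, 11): truth gives 5; no alternative beats it.
Others bid (3, 3, 10, 10): truth gives 4; no alternative beats it.
(Checking all 81 profiles: 5 have a profitable deviation, 76 do not.)

5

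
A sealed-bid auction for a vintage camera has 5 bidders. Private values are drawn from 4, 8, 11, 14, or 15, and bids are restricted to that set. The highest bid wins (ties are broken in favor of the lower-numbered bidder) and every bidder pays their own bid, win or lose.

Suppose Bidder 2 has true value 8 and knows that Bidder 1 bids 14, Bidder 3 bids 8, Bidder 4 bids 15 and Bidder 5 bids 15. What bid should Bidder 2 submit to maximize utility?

Bid 4: loses but pays 4, utility -4.
Bid 8: loses but pays 8, utility -8.
Bid 11: loses but pays 11, utility -11.
Bid 14: loses but pays 14, utility -14.
Bid 15: wins, pays 15, utility 8 - 15 = -7.
The best choice is 4 with utility -4.

4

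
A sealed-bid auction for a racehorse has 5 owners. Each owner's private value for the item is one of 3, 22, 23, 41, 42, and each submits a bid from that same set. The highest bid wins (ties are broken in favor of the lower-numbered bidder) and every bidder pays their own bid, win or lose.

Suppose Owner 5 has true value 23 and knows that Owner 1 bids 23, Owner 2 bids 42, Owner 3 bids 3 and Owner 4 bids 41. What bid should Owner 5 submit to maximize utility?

3

Bid 3: loses but pays 3, utility -3.
Bid 22: loses but pays 22, utility -22.
Bid 23: loses but pays 23, utility -23.
Bid 41: loses but pays 41, utility -41.
Bid 42: loses but pays 42, utility -42.
The best choice is 3 with utility -3.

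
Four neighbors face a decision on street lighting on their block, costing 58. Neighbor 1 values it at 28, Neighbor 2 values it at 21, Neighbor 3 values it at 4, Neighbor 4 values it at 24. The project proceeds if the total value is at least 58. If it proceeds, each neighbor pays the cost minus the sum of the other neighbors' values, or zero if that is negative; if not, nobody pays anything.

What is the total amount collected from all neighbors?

16

Total value 77 ≥ cost 58, so it is built.
Neighbor 1: others sum to 49; max(0, 58 - 49) = 9.
Neighbor 2: others sum to 56; max(0, 58 - 56) = 2.
Neighbor 3: others sum to 73; max(0, 58 - 73) = 0.
Neighbor 4: others sum to 53; max(0, 58 - 53) = 5.
Total collected = 9 + 2 + 0 + 5 = 16.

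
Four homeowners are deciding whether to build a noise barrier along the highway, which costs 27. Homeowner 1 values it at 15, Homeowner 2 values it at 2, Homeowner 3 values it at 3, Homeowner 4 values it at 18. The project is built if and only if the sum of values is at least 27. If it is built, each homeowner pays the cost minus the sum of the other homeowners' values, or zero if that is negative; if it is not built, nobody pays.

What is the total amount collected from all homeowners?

Total value 38 ≥ cost 27, so it is built.
Homeowner 1: others sum to 23; max(0, 27 - 23) = 4.
Homeowner 2: others sum to 36; max(0, 27 - 36) = 0.
Homeowner 3: others sum to 35; max(0, 27 - 35) = 0.
Homeowner 4: others sum to 20; max(0, 27 - 20) = 7.
Total collected = 4 + 0 + 0 + 7 = 11.

11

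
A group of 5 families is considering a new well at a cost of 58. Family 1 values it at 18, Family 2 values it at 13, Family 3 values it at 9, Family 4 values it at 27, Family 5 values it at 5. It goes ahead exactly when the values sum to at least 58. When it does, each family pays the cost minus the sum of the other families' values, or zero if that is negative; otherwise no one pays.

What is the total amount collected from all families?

Total value 72 ≥ cost 58, so it is built.
Family 1: others sum to 54; max(0, 58 - 54) = 4.
Family 2: others sum to 59; max(0, 58 - 59) = 0.
Family 3: others sum to 63; max(0, 58 - 63) = 0.
Family 4: others sum to 45; max(0, 58 - 45) = 13.
Family 5: others sum to 67; max(0, 58 - 67) = 0.
Total collected = 4 + 0 + 0 + 13 + 0 = 17.

17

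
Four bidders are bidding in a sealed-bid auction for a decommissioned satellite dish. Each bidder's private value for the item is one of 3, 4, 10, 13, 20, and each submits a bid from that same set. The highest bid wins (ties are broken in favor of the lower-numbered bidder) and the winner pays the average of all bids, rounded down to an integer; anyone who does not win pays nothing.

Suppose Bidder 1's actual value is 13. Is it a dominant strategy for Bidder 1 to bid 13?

No

Consider the case where Bidder 2 bids 3, Bidder 3 bids 3 and Bidder 4 bids 3.
Truthful bid 13: wins, pays 5, utility 13 - 5 = 8.
Bid 3 instead: wins, pays 3, utility 13 - 3 = 10.
Since 10 > 8, bidding 3 is strictly better here, so truthful bidding is not dominant.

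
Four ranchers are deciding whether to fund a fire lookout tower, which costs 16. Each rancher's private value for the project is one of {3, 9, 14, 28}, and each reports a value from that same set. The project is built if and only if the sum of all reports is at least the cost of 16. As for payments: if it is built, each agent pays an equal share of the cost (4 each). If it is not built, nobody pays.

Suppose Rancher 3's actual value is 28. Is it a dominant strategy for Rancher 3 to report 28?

Check each profile of the others' reports and compare truth against every alternative report.
Others report (3, 3, 3): truth gives 24, best alternative gives 24.
Others report (3, 3, 9): truth gives 24, best alternative gives 24.
Others report (3, 3, 14): truth gives 24, best alternative gives 24.
Others report (3, 3, 28): truth gives 24, best alternative gives 24.
Others report (3, 9, 3): truth gives 24, best alternative gives 24.
Others report (3, 9, 9): truth gives 24, best alternative gives 24.
(Remaining 58 profiles checked similarly; truth is weakly best in each.)
In every case the truthful report is at least as good as any alternative, so it is a dominant strategy.

Yes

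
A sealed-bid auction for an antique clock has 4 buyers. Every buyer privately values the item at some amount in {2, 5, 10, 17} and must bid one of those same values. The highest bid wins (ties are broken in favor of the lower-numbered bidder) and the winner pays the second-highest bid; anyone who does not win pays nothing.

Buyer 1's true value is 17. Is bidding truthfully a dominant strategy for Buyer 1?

Yes

Check each profile of the others' bids and compare truth against every alternative bid.
Others bid (2, 2, 2): truth gives 15, best alternative gives 15.
Others bid (2, 2, 5): truth gives 12, best alternative gives 12.
Others bid (2, 5, 2): truth gives 12, best alternative gives 12.
Others bid (2, 5, 5): truth gives 12, best alternative gives 12.
Others bid (5, 2, 2): truth gives 12, best alternative gives 12.
Others bid (5, 2, 5): truth gives 12, best alternative gives 12.
(Remaining 58 profiles checked similarly; truth is weakly best in each.)
In every case the truthful bid is at least as good as any alternative, so it is a dominant strategy.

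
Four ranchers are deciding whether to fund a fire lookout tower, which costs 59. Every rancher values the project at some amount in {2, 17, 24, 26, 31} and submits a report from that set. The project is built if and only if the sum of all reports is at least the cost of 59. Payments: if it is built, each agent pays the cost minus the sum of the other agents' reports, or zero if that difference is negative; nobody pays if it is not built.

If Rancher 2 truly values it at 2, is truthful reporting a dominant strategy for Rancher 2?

Check each profile of the others' reports and compare truth against every alternative report.
Others report (2, 17, 24): truth gives 0, best alternative gives -14.
Others report (2, 24, 17): truth gives 0, best alternative gives -14.
Others report (17, 2, 24): truth gives 0, best alternative gives -14.
Others report (17, 24, 2): truth gives 0, best alternative gives -14.
Others report (24, 2, 17): truth gives 0, best alternative gives -14.
Others report (24, 17, 2): truth gives 0, best alternative gives -14.
(Remaining 119 profiles checked similarly; truth is weakly best in each.)
In every case the truthful report is at least as good as any alternative, so it is a dominant strategy.

Yes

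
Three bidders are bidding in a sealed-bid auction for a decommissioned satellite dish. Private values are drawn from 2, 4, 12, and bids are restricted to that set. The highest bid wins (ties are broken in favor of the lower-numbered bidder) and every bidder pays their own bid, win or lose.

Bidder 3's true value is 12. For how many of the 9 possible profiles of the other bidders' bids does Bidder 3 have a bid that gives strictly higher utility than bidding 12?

Others bid (2, 2): truth gives 0; bid 4 gives 8 > 0. Violating.
Others bid (2, 12): truth gives -12; bid 2 gives -2 > -12. Violating.
Others bid (4, 12): truth gives -12; bid 2 gives -2 > -12. Violating.
Others bid (12, 2): truth gives -12; bid 2 gives -2 > -12. Violating.
Others bid (2, 4): truth gives 0; no alternative beats it.
Others bid (4, 2): truth gives 0; no alternative beats it.
(Checking all 9 profiles: 6 have a profitable deviation, 3 do not.)

6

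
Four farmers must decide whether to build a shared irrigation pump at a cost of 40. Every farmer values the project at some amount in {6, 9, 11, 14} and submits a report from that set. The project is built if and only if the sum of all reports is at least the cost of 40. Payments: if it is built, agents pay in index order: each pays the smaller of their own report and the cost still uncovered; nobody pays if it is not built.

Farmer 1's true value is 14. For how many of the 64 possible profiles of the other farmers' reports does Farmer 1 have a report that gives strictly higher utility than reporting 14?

41

Others report (6, 9, 14): truth gives 0; report 11 gives 3 > 0. Violating.
Others report (6, 11, 14): truth gives 0; report 9 gives 5 > 0. Violating.
Others report (6, 14, 9): truth gives 0; report 11 gives 3 > 0. Violating.
Others report (6, 14, 11): truth gives 0; report 9 gives 5 > 0. Violating.
Others report (6, 6, 6): truth gives 0; no alternative beats it.
Others report (6, 6, 9): truth gives 0; no alternative beats it.
(Checking all 64 profiles: 41 have a profitable deviation, 23 do not.)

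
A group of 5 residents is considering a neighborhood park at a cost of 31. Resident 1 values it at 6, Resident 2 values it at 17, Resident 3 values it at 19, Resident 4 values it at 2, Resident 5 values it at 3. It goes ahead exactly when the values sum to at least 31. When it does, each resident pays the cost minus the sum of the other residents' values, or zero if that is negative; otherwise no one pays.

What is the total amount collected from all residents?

4

Total value 47 ≥ cost 31, so it is built.
Resident 1: others sum to 41; max(0, 31 - 41) = 0.
Resident 2: others sum to 30; max(0, 31 - 30) = 1.
Resident 3: others sum to 28; max(0, 31 - 28) = 3.
Resident 4: others sum to 45; max(0, 31 - 45) = 0.
Resident 5: others sum to 44; max(0, 31 - 44) = 0.
Total collected = 0 + 1 + 3 + 0 + 0 = 4.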